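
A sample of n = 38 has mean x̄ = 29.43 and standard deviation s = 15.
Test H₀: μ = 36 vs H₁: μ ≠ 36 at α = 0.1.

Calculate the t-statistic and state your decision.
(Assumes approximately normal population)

df = n - 1 = 37
SE = s/√n = 15/√38 = 2.4333
t = (x̄ - μ₀)/SE = (29.43 - 36)/2.4333 = -2.7000
Critical value: t_{0.05,37} = ±1.687
p-value ≈ 0.0104
Decision: reject H₀

Answer: t = -2.7000, reject H₀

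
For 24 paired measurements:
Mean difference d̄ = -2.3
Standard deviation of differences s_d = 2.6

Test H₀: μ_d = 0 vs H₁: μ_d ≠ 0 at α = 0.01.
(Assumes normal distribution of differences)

Answer: t = -4.3339, reject H₀

Derivation:
df = n - 1 = 23
SE = s_d/√n = 2.6/√24 = 0.5307
t = d̄/SE = -2.3/0.5307 = -4.3339
Critical value: t_{0.005,23} = ±2.807
p-value ≈ 0.0002
Decision: reject H₀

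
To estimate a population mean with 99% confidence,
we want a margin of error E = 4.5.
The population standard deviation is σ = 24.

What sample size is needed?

z_0.005 = 2.576
n = (z×σ/E)² = (2.576×24/4.5)²
n = 188.7510
Round up: n = 189

Answer: n = 189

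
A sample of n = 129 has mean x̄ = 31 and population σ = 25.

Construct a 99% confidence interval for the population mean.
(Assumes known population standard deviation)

Confidence level: 99%, α = 0.01
z_0.005 = 2.576
SE = σ/√n = 25/√129 = 2.2011
Margin of error = 2.576 × 2.2011 = 5.6700
CI: x̄ ± margin = 31 ± 5.6700
CI: (25.3300, 36.6700)

Answer: (25.3300, 36.6700)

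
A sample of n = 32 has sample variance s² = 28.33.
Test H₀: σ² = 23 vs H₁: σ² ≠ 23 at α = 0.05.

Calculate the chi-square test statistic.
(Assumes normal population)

Answer: χ² = 38.1839, fail to reject H₀

Derivation:
df = n - 1 = 31
χ² = (n-1)s²/σ₀² = 31×28.33/23 = 38.1839
Critical values: χ²_{0.975,31} = 17.539, χ²_{0.025,31} = 48.232
Rejection region: χ² < 17.539 or χ² > 48.232
Decision: fail to reject H₀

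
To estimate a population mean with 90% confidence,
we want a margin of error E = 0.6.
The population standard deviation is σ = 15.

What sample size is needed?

z_0.05 = 1.645
n = (z×σ/E)² = (1.645×15/0.6)²
n = 1691.2656
Round up: n = 1692

Answer: n = 1692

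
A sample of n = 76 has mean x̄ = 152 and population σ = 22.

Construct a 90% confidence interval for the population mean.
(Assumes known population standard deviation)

Confidence level: 90%, α = 0.1
z_0.05 = 1.645
SE = σ/√n = 22/√76 = 2.5236
Margin of error = 1.645 × 2.5236 = 4.1513
CI: x̄ ± margin = 152 ± 4.1513
CI: (147.8487, 156.1513)

Answer: (147.8487, 156.1513)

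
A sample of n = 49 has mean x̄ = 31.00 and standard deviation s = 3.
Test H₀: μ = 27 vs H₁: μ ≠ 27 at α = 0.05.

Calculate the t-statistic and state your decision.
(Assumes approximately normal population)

df = n - 1 = 48
SE = s/√n = 3/√49 = 0.4286
t = (x̄ - μ₀)/SE = (31.00 - 27)/0.4286 = 9.3327
Critical value: t_{0.025,48} = ±2.011
p-value < 0.0001
Decision: reject H₀

Answer: t = 9.3327, reject H₀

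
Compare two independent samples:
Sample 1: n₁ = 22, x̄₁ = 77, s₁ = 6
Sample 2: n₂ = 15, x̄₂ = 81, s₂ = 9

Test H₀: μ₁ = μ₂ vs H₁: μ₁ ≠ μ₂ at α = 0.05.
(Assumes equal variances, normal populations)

Pooled variance: s²_p = [21×6² + 14×9²]/(35) = 54.0000
s_p = 7.3485
SE = s_p×√(1/n₁ + 1/n₂) = 7.3485×√(1/22 + 1/15) = 2.4606
t = (x̄₁ - x̄₂)/SE = (77 - 81)/2.4606 = -1.6256
df = 35, t-critical = ±2.030
Decision: fail to reject H₀

Answer: t = -1.6256, fail to reject H₀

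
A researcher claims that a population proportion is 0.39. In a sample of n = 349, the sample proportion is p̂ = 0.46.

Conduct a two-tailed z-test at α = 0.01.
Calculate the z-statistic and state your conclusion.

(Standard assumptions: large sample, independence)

Answer: z = 2.6811, reject H₀

Derivation:
H₀: p = 0.39, H₁: p ≠ 0.39
Standard error: SE = √(p₀(1-p₀)/n) = √(0.39×0.61/349) = 0.026109
z-statistic: z = (p̂ - p₀)/SE = (0.46 - 0.39)/0.026109 = 2.6811
Critical value: z_0.005 = ±2.576
p-value = 0.0073
Decision: reject H₀ at α = 0.01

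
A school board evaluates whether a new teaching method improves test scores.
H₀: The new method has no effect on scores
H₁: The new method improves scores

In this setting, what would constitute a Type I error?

Answer: Concluding the new method improves scores when it actually doesn't

Derivation:
Type I error (α): Rejecting H₀ when H₀ is true
Type II error (β): Failing to reject H₀ when H₁ is true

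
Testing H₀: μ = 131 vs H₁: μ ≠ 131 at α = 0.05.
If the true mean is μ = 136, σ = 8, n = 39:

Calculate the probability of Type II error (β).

Answer: β ≈ 0.0260

Derivation:
SE = σ/√n = 8/√39 = 1.2810
Critical values: μ₀ ± z_0.025×SE = 131 ± 1.960×1.2810
Acceptance region: (128.4892, 133.5108)
Under H₁ (μ = 136): z_high = (133.5108 - 136)/1.2810 = -1.9432, z_low = (128.4892 - 136)/1.2810 = -5.8632
β = P(not reject | H₁) = Φ(-1.9432) - Φ(-5.8632) ≈ 0.0260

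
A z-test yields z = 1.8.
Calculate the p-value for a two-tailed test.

Answer: p-value ≈ 0.0719

Derivation:
For z = 1.8:
p = 2×P(Z > |1.8|) = 2×(1 - Φ(1.8)) = 0.0719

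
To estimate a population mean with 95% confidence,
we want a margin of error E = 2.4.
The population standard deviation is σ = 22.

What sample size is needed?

z_0.025 = 1.960
n = (z×σ/E)² = (1.960×22/2.4)²
n = 322.8011
Round up: n = 323

Answer: n = 323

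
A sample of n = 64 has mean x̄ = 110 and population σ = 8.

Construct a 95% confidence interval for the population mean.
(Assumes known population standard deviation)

Confidence level: 95%, α = 0.05
z_0.025 = 1.960
SE = σ/√n = 8/√64 = 1.0000
Margin of error = 1.960 × 1.0000 = 1.9600
CI: x̄ ± margin = 110 ± 1.9600
CI: (108.0400, 111.9600)

Answer: (108.0400, 111.9600)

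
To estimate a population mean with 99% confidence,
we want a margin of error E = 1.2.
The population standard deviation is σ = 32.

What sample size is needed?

z_0.005 = 2.576
n = (z×σ/E)² = (2.576×32/1.2)²
n = 4718.7740
Round up: n = 4719

Answer: n = 4719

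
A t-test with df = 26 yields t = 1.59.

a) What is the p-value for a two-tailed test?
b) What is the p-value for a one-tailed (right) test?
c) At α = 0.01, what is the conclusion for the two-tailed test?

Answer: a) 0.1239, b) 0.0620, c) fail to reject H₀

Derivation:
Using t-distribution with df = 26:
a) Two-tailed: p = 2×P(T > 1.59) = 0.1239
b) One-tailed: p = P(T > 1.59) = 0.0620
c) 0.1239 ≥ 0.01, fail to reject H₀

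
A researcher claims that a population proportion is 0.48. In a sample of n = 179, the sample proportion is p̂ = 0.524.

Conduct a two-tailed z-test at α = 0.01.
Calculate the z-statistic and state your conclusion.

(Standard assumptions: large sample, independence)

H₀: p = 0.48, H₁: p ≠ 0.48
Standard error: SE = √(p₀(1-p₀)/n) = √(0.48×0.52/179) = 0.037342
z-statistic: z = (p̂ - p₀)/SE = (0.524 - 0.48)/0.037342 = 1.1783
Critical value: z_0.005 = ±2.576
p-value = 0.2387
Decision: fail to reject H₀ at α = 0.01

Answer: z = 1.1783, fail to reject H₀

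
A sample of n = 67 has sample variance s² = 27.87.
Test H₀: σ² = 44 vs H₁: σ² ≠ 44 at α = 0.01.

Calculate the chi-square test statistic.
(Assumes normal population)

Answer: χ² = 41.8050, fail to reject H₀

Derivation:
df = n - 1 = 66
χ² = (n-1)s²/σ₀² = 66×27.87/44 = 41.8050
Critical values: χ²_{0.995,66} = 40.158, χ²_{0.005,66} = 99.330
Rejection region: χ² < 40.158 or χ² > 99.330
Decision: fail to reject H₀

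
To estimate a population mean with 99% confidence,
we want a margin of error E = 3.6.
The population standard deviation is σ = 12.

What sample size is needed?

Answer: n = 74

Derivation:
z_0.005 = 2.576
n = (z×σ/E)² = (2.576×12/3.6)²
n = 73.7308
Round up: n = 74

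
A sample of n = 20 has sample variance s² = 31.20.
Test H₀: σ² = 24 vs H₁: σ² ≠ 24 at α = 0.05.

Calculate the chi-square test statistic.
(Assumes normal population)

Answer: χ² = 24.7000, fail to reject H₀

Derivation:
df = n - 1 = 19
χ² = (n-1)s²/σ₀² = 19×31.20/24 = 24.7000
Critical values: χ²_{0.975,19} = 8.907, χ²_{0.025,19} = 32.852
Rejection region: χ² < 8.907 or χ² > 32.852
Decision: fail to reject H₀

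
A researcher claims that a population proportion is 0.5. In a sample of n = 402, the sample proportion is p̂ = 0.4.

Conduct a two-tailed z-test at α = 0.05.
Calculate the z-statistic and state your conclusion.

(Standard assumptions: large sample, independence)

H₀: p = 0.5, H₁: p ≠ 0.5
Standard error: SE = √(p₀(1-p₀)/n) = √(0.5×0.5/402) = 0.024938
z-statistic: z = (p̂ - p₀)/SE = (0.4 - 0.5)/0.024938 = -4.0099
Critical value: z_0.025 = ±1.960
p-value = 0.0001
Decision: reject H₀ at α = 0.05

Answer: z = -4.0099, reject H₀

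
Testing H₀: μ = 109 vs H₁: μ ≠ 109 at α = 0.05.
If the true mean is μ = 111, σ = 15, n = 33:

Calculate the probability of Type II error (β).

SE = σ/√n = 15/√33 = 2.6112
Critical values: μ₀ ± z_0.025×SE = 109 ± 1.960×2.6112
Acceptance region: (103.8820, 114.1180)
Under H₁ (μ = 111): z_high = (114.1180 - 111)/2.6112 = 1.1941, z_low = (103.8820 - 111)/2.6112 = -2.7259
β = P(not reject | H₁) = Φ(1.1941) - Φ(-2.7259) ≈ 0.8806

Answer: β ≈ 0.8806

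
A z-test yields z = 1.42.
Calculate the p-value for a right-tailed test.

For z = 1.42:
p = P(Z > 1.42) = 1 - Φ(1.42) = 0.0778

Answer: p-value ≈ 0.0778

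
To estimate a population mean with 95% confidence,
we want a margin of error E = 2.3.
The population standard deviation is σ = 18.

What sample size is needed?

z_0.025 = 1.960
n = (z×σ/E)² = (1.960×18/2.3)²
n = 235.2889
Round up: n = 236

Answer: n = 236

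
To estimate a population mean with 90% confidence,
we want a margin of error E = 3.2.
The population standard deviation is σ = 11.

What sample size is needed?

Answer: n = 32

Derivation:
z_0.05 = 1.645
n = (z×σ/E)² = (1.645×11/3.2)²
n = 31.9755
Round up: n = 32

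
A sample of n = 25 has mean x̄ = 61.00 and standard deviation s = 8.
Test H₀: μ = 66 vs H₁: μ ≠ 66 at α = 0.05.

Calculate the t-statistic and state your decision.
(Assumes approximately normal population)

df = n - 1 = 24
SE = s/√n = 8/√25 = 1.6000
t = (x̄ - μ₀)/SE = (61.00 - 66)/1.6000 = -3.1250
Critical value: t_{0.025,24} = ±2.064
p-value ≈ 0.0046
Decision: reject H₀

Answer: t = -3.1250, reject H₀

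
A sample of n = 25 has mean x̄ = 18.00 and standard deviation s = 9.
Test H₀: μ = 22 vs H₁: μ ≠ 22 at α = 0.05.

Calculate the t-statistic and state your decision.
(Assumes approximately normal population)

Answer: t = -2.2222, reject H₀

Derivation:
df = n - 1 = 24
SE = s/√n = 9/√25 = 1.8000
t = (x̄ - μ₀)/SE = (18.00 - 22)/1.8000 = -2.2222
Critical value: t_{0.025,24} = ±2.064
p-value ≈ 0.0359
Decision: reject H₀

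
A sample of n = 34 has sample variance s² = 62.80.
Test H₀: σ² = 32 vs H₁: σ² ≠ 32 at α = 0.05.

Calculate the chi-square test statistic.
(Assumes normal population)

Answer: χ² = 64.7625, reject H₀

Derivation:
df = n - 1 = 33
χ² = (n-1)s²/σ₀² = 33×62.80/32 = 64.7625
Critical values: χ²_{0.975,33} = 19.047, χ²_{0.025,33} = 50.725
Rejection region: χ² < 19.047 or χ² > 50.725
Decision: reject H₀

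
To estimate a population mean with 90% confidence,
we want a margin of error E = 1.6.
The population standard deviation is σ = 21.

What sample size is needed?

Answer: n = 467

Derivation:
z_0.05 = 1.645
n = (z×σ/E)² = (1.645×21/1.6)²
n = 466.1551
Round up: n = 467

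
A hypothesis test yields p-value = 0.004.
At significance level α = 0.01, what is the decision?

Answer: reject H₀

Derivation:
Compare p-value to α:
0.004 < 0.01
Decision: reject H₀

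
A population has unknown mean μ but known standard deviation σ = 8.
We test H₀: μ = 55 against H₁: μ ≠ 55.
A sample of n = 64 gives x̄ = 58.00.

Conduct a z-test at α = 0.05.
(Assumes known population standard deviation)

Answer: z = 3.0000, reject H₀

Derivation:
Standard error: SE = σ/√n = 8/√64 = 1.0000
z-statistic: z = (x̄ - μ₀)/SE = (58.00 - 55)/1.0000 = 3.0000
Critical value: ±1.960
p-value = 0.0027
Decision: reject H₀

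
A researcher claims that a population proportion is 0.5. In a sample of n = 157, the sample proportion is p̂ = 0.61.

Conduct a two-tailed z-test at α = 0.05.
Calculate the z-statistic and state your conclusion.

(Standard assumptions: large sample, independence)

H₀: p = 0.5, H₁: p ≠ 0.5
Standard error: SE = √(p₀(1-p₀)/n) = √(0.5×0.5/157) = 0.039904
z-statistic: z = (p̂ - p₀)/SE = (0.61 - 0.5)/0.039904 = 2.7566
Critical value: z_0.025 = ±1.960
p-value = 0.0058
Decision: reject H₀ at α = 0.05

Answer: z = 2.7566, reject H₀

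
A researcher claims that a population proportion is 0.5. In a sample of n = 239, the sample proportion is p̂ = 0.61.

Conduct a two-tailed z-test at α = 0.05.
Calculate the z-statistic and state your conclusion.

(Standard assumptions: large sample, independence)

H₀: p = 0.5, H₁: p ≠ 0.5
Standard error: SE = √(p₀(1-p₀)/n) = √(0.5×0.5/239) = 0.032342
z-statistic: z = (p̂ - p₀)/SE = (0.61 - 0.5)/0.032342 = 3.4012
Critical value: z_0.025 = ±1.960
p-value = 0.0007
Decision: reject H₀ at α = 0.05

Answer: z = 3.4012, reject H₀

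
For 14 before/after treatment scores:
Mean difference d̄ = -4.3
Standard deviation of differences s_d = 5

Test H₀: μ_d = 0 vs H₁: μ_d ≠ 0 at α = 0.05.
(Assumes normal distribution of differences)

Answer: t = -3.2178, reject H₀

Derivation:
df = n - 1 = 13
SE = s_d/√n = 5/√14 = 1.3363
t = d̄/SE = -4.3/1.3363 = -3.2178
Critical value: t_{0.025,13} = ±2.160
p-value ≈ 0.0067
Decision: reject H₀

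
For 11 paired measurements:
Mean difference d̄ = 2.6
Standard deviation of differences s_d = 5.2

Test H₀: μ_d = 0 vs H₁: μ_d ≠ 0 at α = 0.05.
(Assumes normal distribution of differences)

df = n - 1 = 10
SE = s_d/√n = 5.2/√11 = 1.5679
t = d̄/SE = 2.6/1.5679 = 1.6583
Critical value: t_{0.025,10} = ±2.228
p-value ≈ 0.1282
Decision: fail to reject H₀

Answer: t = 1.6583, fail to reject H₀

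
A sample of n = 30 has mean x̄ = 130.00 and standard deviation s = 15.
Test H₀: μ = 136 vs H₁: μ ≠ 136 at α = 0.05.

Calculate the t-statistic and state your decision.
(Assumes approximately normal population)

df = n - 1 = 29
SE = s/√n = 15/√30 = 2.7386
t = (x̄ - μ₀)/SE = (130.00 - 136)/2.7386 = -2.1909
Critical value: t_{0.025,29} = ±2.045
p-value ≈ 0.0366
Decision: reject H₀

Answer: t = -2.1909, reject H₀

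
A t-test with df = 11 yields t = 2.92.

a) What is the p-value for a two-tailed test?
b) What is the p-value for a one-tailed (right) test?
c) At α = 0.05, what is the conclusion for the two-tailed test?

Answer: a) 0.0139, b) 0.0070, c) reject H₀

Derivation:
Using t-distribution with df = 11:
a) Two-tailed: p = 2×P(T > 2.92) = 0.0139
b) One-tailed: p = P(T > 2.92) = 0.0070
c) 0.0139 < 0.05, reject H₀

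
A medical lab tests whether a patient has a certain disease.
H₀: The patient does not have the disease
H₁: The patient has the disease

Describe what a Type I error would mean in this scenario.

Answer: Diagnosing a healthy patient as having the disease (false positive)

Derivation:
Type I error: rejecting H₀ when it is actually true (false positive).
Type II error: failing to reject H₀ when H₁ is actually true (false negative).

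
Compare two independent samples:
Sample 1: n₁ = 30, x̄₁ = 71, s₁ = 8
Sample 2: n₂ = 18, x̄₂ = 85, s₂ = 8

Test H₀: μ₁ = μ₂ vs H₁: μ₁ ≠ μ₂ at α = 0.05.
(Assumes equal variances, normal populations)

Pooled variance: s²_p = [29×8² + 17×8²]/(46) = 64.0000
s_p = 8.0000
SE = s_p×√(1/n₁ + 1/n₂) = 8.0000×√(1/30 + 1/18) = 2.3851
t = (x̄₁ - x̄₂)/SE = (71 - 85)/2.3851 = -5.8698
df = 46, t-critical = ±2.013
Decision: reject H₀

Answer: t = -5.8698, reject H₀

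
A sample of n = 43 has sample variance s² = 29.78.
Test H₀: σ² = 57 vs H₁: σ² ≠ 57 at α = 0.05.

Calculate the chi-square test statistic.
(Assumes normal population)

Answer: χ² = 21.9432, reject H₀

Derivation:
df = n - 1 = 42
χ² = (n-1)s²/σ₀² = 42×29.78/57 = 21.9432
Critical values: χ²_{0.975,42} = 25.999, χ²_{0.025,42} = 61.777
Rejection region: χ² < 25.999 or χ² > 61.777
Decision: reject H₀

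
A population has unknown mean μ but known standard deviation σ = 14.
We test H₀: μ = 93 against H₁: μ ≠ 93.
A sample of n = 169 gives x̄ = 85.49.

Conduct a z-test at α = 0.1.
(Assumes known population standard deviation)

Answer: z = -6.9737, reject H₀

Derivation:
Standard error: SE = σ/√n = 14/√169 = 1.0769
z-statistic: z = (x̄ - μ₀)/SE = (85.49 - 93)/1.0769 = -6.9737
Critical value: ±1.645
p-value < 0.0001
Decision: reject H₀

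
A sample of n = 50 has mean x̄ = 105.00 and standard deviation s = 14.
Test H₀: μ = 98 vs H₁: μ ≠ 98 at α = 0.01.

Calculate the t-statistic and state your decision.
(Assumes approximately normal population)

df = n - 1 = 49
SE = s/√n = 14/√50 = 1.9799
t = (x̄ - μ₀)/SE = (105.00 - 98)/1.9799 = 3.5355
Critical value: t_{0.005,49} = ±2.680
p-value ≈ 0.0009
Decision: reject H₀

Answer: t = 3.5355, reject H₀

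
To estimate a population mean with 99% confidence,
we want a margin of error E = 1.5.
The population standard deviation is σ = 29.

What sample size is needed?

Answer: n = 2481

Derivation:
z_0.005 = 2.576
n = (z×σ/E)² = (2.576×29/1.5)²
n = 2480.3056
Round up: n = 2481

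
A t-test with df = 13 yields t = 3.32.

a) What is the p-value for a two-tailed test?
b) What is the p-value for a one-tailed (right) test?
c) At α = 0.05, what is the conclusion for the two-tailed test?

Answer: a) 0.0055, b) 0.0028, c) reject H₀

Derivation:
Using t-distribution with df = 13:
a) Two-tailed: p = 2×P(T > 3.32) = 0.0055
b) One-tailed: p = P(T > 3.32) = 0.0028
c) 0.0055 < 0.05, reject H₀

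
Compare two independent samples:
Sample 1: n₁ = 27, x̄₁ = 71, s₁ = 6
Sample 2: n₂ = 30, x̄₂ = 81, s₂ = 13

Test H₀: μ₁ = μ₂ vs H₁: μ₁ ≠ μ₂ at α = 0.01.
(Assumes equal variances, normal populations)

Pooled variance: s²_p = [26×6² + 29×13²]/(55) = 106.1273
s_p = 10.3018
SE = s_p×√(1/n₁ + 1/n₂) = 10.3018×√(1/27 + 1/30) = 2.7328
t = (x̄₁ - x̄₂)/SE = (71 - 81)/2.7328 = -3.6593
df = 55, t-critical = ±2.668
Decision: reject H₀

Answer: t = -3.6593, reject H₀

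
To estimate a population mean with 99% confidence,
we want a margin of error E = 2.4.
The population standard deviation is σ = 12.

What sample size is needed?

z_0.005 = 2.576
n = (z×σ/E)² = (2.576×12/2.4)²
n = 165.8944
Round up: n = 166

Answer: n = 166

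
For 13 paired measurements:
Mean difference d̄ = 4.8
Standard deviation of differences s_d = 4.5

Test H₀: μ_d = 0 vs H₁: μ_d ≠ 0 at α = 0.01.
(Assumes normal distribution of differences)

df = n - 1 = 12
SE = s_d/√n = 4.5/√13 = 1.2481
t = d̄/SE = 4.8/1.2481 = 3.8458
Critical value: t_{0.005,12} = ±3.055
p-value ≈ 0.0023
Decision: reject H₀

Answer: t = 3.8458, reject H₀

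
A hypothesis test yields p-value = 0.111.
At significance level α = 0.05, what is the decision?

Answer: fail to reject H₀

Derivation:
Compare p-value to α:
0.111 ≥ 0.05
Decision: fail to reject H₀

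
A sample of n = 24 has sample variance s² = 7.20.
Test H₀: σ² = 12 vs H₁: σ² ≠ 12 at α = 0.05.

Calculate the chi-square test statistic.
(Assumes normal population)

df = n - 1 = 23
χ² = (n-1)s²/σ₀² = 23×7.20/12 = 13.8000
Critical values: χ²_{0.975,23} = 11.689, χ²_{0.025,23} = 38.076
Rejection region: χ² < 11.689 or χ² > 38.076
Decision: fail to reject H₀

Answer: χ² = 13.8000, fail to reject H₀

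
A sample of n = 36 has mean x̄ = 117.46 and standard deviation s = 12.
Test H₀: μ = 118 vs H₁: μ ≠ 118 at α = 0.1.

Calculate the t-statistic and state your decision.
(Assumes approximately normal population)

Answer: t = -0.2700, fail to reject H₀

Derivation:
df = n - 1 = 35
SE = s/√n = 12/√36 = 2.0000
t = (x̄ - μ₀)/SE = (117.46 - 118)/2.0000 = -0.2700
Critical value: t_{0.05,35} = ±1.690
p-value ≈ 0.7887
Decision: fail to reject H₀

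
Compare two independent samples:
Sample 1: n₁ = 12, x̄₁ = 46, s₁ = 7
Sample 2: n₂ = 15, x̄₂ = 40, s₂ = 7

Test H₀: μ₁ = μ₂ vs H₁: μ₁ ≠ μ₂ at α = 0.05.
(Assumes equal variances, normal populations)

Pooled variance: s²_p = [11×7² + 14×7²]/(25) = 49.0000
s_p = 7.0000
SE = s_p×√(1/n₁ + 1/n₂) = 7.0000×√(1/12 + 1/15) = 2.7111
t = (x̄₁ - x̄₂)/SE = (46 - 40)/2.7111 = 2.2131
df = 25, t-critical = ±2.060
Decision: reject H₀

Answer: t = 2.2131, reject H₀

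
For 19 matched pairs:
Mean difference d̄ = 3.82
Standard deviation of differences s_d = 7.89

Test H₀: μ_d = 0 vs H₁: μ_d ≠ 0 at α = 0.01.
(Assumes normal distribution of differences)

df = n - 1 = 18
SE = s_d/√n = 7.89/√19 = 1.8101
t = d̄/SE = 3.82/1.8101 = 2.1104
Critical value: t_{0.005,18} = ±2.878
p-value ≈ 0.0491
Decision: fail to reject H₀

Answer: t = 2.1104, fail to reject H₀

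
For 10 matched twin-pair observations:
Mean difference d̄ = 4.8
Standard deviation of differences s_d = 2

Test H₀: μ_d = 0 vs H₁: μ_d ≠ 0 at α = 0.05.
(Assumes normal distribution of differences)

Answer: t = 7.5889, reject H₀

Derivation:
df = n - 1 = 9
SE = s_d/√n = 2/√10 = 0.6325
t = d̄/SE = 4.8/0.6325 = 7.5889
Critical value: t_{0.025,9} = ±2.262
p-value < 0.0001
Decision: reject H₀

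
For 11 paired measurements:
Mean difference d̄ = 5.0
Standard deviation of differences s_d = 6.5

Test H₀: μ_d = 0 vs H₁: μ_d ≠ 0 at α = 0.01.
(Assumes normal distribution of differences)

Answer: t = 2.5513, fail to reject H₀

Derivation:
df = n - 1 = 10
SE = s_d/√n = 6.5/√11 = 1.9598
t = d̄/SE = 5.0/1.9598 = 2.5513
Critical value: t_{0.005,10} = ±3.169
p-value ≈ 0.0288
Decision: fail to reject H₀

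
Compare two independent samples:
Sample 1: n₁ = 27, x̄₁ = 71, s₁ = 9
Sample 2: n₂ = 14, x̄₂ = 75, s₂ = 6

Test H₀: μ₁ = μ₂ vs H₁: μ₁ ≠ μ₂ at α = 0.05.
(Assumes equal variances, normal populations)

Answer: t = -1.4950, fail to reject H₀

Derivation:
Pooled variance: s²_p = [26×9² + 13×6²]/(39) = 66.0000
s_p = 8.1240
SE = s_p×√(1/n₁ + 1/n₂) = 8.1240×√(1/27 + 1/14) = 2.6756
t = (x̄₁ - x̄₂)/SE = (71 - 75)/2.6756 = -1.4950
df = 39, t-critical = ±2.023
Decision: fail to reject H₀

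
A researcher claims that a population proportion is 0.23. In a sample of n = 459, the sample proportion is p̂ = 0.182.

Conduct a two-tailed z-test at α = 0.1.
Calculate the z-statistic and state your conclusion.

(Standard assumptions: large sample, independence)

Answer: z = -2.4436, reject H₀

Derivation:
H₀: p = 0.23, H₁: p ≠ 0.23
Standard error: SE = √(p₀(1-p₀)/n) = √(0.23×0.77/459) = 0.019643
z-statistic: z = (p̂ - p₀)/SE = (0.182 - 0.23)/0.019643 = -2.4436
Critical value: z_0.05 = ±1.645
p-value = 0.0145
Decision: reject H₀ at α = 0.1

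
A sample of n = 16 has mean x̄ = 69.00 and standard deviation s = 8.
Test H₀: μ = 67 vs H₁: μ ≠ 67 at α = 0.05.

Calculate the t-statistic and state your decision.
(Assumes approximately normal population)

Answer: t = 1.0000, fail to reject H₀

Derivation:
df = n - 1 = 15
SE = s/√n = 8/√16 = 2.0000
t = (x̄ - μ₀)/SE = (69.00 - 67)/2.0000 = 1.0000
Critical value: t_{0.025,15} = ±2.131
p-value ≈ 0.3332
Decision: fail to reject H₀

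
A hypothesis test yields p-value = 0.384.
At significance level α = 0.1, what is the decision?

Compare p-value to α:
0.384 ≥ 0.1
Decision: fail to reject H₀

Answer: fail to reject H₀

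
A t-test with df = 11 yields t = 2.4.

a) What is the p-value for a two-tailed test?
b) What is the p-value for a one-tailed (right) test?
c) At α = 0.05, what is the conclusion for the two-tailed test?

Answer: a) 0.0352, b) 0.0176, c) reject H₀

Derivation:
Using t-distribution with df = 11:
a) Two-tailed: p = 2×P(T > 2.4) = 0.0352
b) One-tailed: p = P(T > 2.4) = 0.0176
c) 0.0352 < 0.05, reject H₀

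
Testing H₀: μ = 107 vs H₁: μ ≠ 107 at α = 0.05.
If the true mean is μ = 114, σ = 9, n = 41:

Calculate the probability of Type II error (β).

SE = σ/√n = 9/√41 = 1.4056
Critical values: μ₀ ± z_0.025×SE = 107 ± 1.960×1.4056
Acceptance region: (104.2450, 109.7550)
Under H₁ (μ = 114): z_high = (109.7550 - 114)/1.4056 = -3.0201, z_low = (104.2450 - 114)/1.4056 = -6.9401
β = P(not reject | H₁) = Φ(-3.0201) - Φ(-6.9401) ≈ 0.0013

Answer: β ≈ 0.0013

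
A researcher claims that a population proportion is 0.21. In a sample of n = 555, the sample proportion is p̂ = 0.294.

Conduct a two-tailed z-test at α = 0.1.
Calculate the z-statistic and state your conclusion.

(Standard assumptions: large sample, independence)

H₀: p = 0.21, H₁: p ≠ 0.21
Standard error: SE = √(p₀(1-p₀)/n) = √(0.21×0.79/555) = 0.017289
z-statistic: z = (p̂ - p₀)/SE = (0.294 - 0.21)/0.017289 = 4.8586
Critical value: z_0.05 = ±1.645
p-value < 0.0001
Decision: reject H₀ at α = 0.1

Answer: z = 4.8586, reject H₀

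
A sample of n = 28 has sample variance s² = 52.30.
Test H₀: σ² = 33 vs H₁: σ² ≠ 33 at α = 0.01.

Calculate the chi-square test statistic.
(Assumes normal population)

Answer: χ² = 42.7909, fail to reject H₀

Derivation:
df = n - 1 = 27
χ² = (n-1)s²/σ₀² = 27×52.30/33 = 42.7909
Critical values: χ²_{0.995,27} = 11.808, χ²_{0.005,27} = 49.645
Rejection region: χ² < 11.808 or χ² > 49.645
Decision: fail to reject H₀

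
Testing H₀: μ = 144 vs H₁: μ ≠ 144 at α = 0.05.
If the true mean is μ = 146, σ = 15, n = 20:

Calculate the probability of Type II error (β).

Answer: β ≈ 0.9084

Derivation:
SE = σ/√n = 15/√20 = 3.3541
Critical values: μ₀ ± z_0.025×SE = 144 ± 1.960×3.3541
Acceptance region: (137.4260, 150.5740)
Under H₁ (μ = 146): z_high = (150.5740 - 146)/3.3541 = 1.3637, z_low = (137.4260 - 146)/3.3541 = -2.5563
β = P(not reject | H₁) = Φ(1.3637) - Φ(-2.5563) ≈ 0.9084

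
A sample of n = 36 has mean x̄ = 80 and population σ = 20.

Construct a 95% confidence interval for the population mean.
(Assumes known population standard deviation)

Answer: (73.4667, 86.5333)

Derivation:
Confidence level: 95%, α = 0.05
z_0.025 = 1.960
SE = σ/√n = 20/√36 = 3.3333
Margin of error = 1.960 × 3.3333 = 6.5333
CI: x̄ ± margin = 80 ± 6.5333
CI: (73.4667, 86.5333)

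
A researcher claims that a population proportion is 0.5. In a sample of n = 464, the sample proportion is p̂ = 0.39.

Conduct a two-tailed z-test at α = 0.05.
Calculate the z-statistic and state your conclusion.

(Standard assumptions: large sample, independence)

H₀: p = 0.5, H₁: p ≠ 0.5
Standard error: SE = √(p₀(1-p₀)/n) = √(0.5×0.5/464) = 0.023212
z-statistic: z = (p̂ - p₀)/SE = (0.39 - 0.5)/0.023212 = -4.7389
Critical value: z_0.025 = ±1.960
p-value < 0.0001
Decision: reject H₀ at α = 0.05

Answer: z = -4.7389, reject H₀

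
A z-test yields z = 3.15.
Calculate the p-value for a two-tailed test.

Answer: p-value ≈ 0.0016

Derivation:
For z = 3.15:
p = 2×P(Z > |3.15|) = 2×(1 - Φ(3.15)) = 0.0016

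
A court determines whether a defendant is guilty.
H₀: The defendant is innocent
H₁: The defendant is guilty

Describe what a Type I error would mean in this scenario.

Answer: Convicting an innocent person

Derivation:
Type I error: rejecting H₀ when it is actually true (false positive).
Type II error: failing to reject H₀ when H₁ is actually true (false negative).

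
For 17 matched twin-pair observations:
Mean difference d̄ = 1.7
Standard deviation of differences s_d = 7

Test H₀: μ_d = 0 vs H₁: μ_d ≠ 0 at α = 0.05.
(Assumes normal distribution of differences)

Answer: t = 1.0014, fail to reject H₀

Derivation:
df = n - 1 = 16
SE = s_d/√n = 7/√17 = 1.6977
t = d̄/SE = 1.7/1.6977 = 1.0014
Critical value: t_{0.025,16} = ±2.120
p-value ≈ 0.3315
Decision: fail to reject H₀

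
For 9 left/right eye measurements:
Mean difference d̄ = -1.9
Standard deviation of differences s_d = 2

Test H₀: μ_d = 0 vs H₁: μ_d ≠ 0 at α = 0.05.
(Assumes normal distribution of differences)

Answer: t = -2.8499, reject H₀

Derivation:
df = n - 1 = 8
SE = s_d/√n = 2/√9 = 0.6667
t = d̄/SE = -1.9/0.6667 = -2.8499
Critical value: t_{0.025,8} = ±2.306
p-value ≈ 0.0215
Decision: reject H₀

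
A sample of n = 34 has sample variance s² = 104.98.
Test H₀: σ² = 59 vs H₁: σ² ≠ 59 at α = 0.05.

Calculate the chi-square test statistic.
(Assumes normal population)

df = n - 1 = 33
χ² = (n-1)s²/σ₀² = 33×104.98/59 = 58.7176
Critical values: χ²_{0.975,33} = 19.047, χ²_{0.025,33} = 50.725
Rejection region: χ² < 19.047 or χ² > 50.725
Decision: reject H₀

Answer: χ² = 58.7176, reject H₀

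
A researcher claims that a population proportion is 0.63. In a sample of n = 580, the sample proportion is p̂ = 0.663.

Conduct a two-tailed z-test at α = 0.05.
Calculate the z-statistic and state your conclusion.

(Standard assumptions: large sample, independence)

H₀: p = 0.63, H₁: p ≠ 0.63
Standard error: SE = √(p₀(1-p₀)/n) = √(0.63×0.37/580) = 0.020047
z-statistic: z = (p̂ - p₀)/SE = (0.663 - 0.63)/0.020047 = 1.6461
Critical value: z_0.025 = ±1.960
p-value = 0.0997
Decision: fail to reject H₀ at α = 0.05

Answer: z = 1.6461, fail to reject H₀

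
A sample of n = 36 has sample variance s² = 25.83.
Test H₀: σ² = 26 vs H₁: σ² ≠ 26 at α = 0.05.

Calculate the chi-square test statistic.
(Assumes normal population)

Answer: χ² = 34.7712, fail to reject H₀

Derivation:
df = n - 1 = 35
χ² = (n-1)s²/σ₀² = 35×25.83/26 = 34.7712
Critical values: χ²_{0.975,35} = 20.569, χ²_{0.025,35} = 53.203
Rejection region: χ² < 20.569 or χ² > 53.203
Decision: fail to reject H₀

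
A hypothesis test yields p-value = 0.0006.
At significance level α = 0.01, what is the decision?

Compare p-value to α:
0.0006 < 0.01
Decision: reject H₀

Answer: reject H₀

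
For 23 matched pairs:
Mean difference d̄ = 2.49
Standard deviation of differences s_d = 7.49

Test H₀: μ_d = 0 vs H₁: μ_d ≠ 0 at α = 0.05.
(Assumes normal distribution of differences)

Answer: t = 1.5943, fail to reject H₀

Derivation:
df = n - 1 = 22
SE = s_d/√n = 7.49/√23 = 1.5618
t = d̄/SE = 2.49/1.5618 = 1.5943
Critical value: t_{0.025,22} = ±2.074
p-value ≈ 0.1251
Decision: fail to reject H₀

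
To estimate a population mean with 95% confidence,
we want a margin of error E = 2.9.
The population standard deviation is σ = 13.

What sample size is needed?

z_0.025 = 1.960
n = (z×σ/E)² = (1.960×13/2.9)²
n = 77.1974
Round up: n = 78

Answer: n = 78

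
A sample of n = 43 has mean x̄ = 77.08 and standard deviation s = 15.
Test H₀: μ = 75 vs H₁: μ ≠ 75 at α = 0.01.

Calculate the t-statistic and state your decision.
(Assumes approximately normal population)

df = n - 1 = 42
SE = s/√n = 15/√43 = 2.2875
t = (x̄ - μ₀)/SE = (77.08 - 75)/2.2875 = 0.9093
Critical value: t_{0.005,42} = ±2.698
p-value ≈ 0.3684
Decision: fail to reject H₀

Answer: t = 0.9093, fail to reject H₀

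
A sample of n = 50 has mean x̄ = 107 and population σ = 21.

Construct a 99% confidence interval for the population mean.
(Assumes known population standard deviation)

Answer: (99.3498, 114.6502)

Derivation:
Confidence level: 99%, α = 0.01
z_0.005 = 2.576
SE = σ/√n = 21/√50 = 2.9698
Margin of error = 2.576 × 2.9698 = 7.6502
CI: x̄ ± margin = 107 ± 7.6502
CI: (99.3498, 114.6502)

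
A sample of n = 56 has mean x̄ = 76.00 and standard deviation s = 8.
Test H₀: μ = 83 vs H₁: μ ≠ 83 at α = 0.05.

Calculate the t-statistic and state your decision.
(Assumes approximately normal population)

df = n - 1 = 55
SE = s/√n = 8/√56 = 1.0690
t = (x̄ - μ₀)/SE = (76.00 - 83)/1.0690 = -6.5482
Critical value: t_{0.025,55} = ±2.004
p-value < 0.0001
Decision: reject H₀

Answer: t = -6.5482, reject H₀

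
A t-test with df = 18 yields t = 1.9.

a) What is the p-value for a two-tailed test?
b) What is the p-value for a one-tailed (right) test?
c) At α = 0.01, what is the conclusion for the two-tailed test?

Using t-distribution with df = 18:
a) Two-tailed: p = 2×P(T > 1.9) = 0.0736
b) One-tailed: p = P(T > 1.9) = 0.0368
c) 0.0736 ≥ 0.01, fail to reject H₀

Answer: a) 0.0736, b) 0.0368, c) fail to reject H₀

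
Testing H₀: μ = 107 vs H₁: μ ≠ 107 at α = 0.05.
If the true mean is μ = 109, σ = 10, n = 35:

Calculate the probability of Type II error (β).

Answer: β ≈ 0.7805

Derivation:
SE = σ/√n = 10/√35 = 1.6903
Critical values: μ₀ ± z_0.025×SE = 107 ± 1.960×1.6903
Acceptance region: (103.6870, 110.3130)
Under H₁ (μ = 109): z_high = (110.3130 - 109)/1.6903 = 0.7768, z_low = (103.6870 - 109)/1.6903 = -3.1432
β = P(not reject | H₁) = Φ(0.7768) - Φ(-3.1432) ≈ 0.7805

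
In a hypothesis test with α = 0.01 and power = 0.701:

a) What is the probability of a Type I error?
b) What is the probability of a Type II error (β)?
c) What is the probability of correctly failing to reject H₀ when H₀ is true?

a) Type I error probability = α = 0.01
b) Power = P(reject H₀ | H₁ true) = 1 - β = 0.701, so Type II error probability = β = 1 - Power = 0.299
c) P(fail to reject H₀ | H₀ true) = 1 - α = 0.99

Answer: a) 0.01, b) 0.299, c) 0.99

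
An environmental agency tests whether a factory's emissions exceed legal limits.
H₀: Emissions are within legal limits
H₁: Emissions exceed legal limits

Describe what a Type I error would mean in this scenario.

A Type I error (probability α) occurs when we reject a true H₀.
A Type II error (probability β) occurs when we fail to reject a false H₀.

Answer: Citing a compliant factory for excess emissions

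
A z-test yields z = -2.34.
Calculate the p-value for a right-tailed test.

Answer: p-value ≈ 0.9904

Derivation:
For z = -2.34:
p = P(Z > -2.34) = 1 - Φ(-2.34) = 0.9904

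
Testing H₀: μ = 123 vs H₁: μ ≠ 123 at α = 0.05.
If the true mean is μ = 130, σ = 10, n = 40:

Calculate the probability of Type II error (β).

Answer: β ≈ 0.0068

Derivation:
SE = σ/√n = 10/√40 = 1.5811
Critical values: μ₀ ± z_0.025×SE = 123 ± 1.960×1.5811
Acceptance region: (119.9010, 126.0990)
Under H₁ (μ = 130): z_high = (126.0990 - 130)/1.5811 = -2.4673, z_low = (119.9010 - 130)/1.5811 = -6.3873
β = P(not reject | H₁) = Φ(-2.4673) - Φ(-6.3873) ≈ 0.0068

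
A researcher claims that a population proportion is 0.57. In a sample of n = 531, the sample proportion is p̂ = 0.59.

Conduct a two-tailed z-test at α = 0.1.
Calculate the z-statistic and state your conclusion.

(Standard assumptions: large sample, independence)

Answer: z = 0.9309, fail to reject H₀

Derivation:
H₀: p = 0.57, H₁: p ≠ 0.57
Standard error: SE = √(p₀(1-p₀)/n) = √(0.57×0.43/531) = 0.021484
z-statistic: z = (p̂ - p₀)/SE = (0.59 - 0.57)/0.021484 = 0.9309
Critical value: z_0.05 = ±1.645
p-value = 0.3519
Decision: fail to reject H₀ at α = 0.1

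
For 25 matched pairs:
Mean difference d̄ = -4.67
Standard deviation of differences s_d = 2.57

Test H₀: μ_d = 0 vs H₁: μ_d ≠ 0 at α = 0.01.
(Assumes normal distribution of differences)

Answer: t = -9.0856, reject H₀

Derivation:
df = n - 1 = 24
SE = s_d/√n = 2.57/√25 = 0.5140
t = d̄/SE = -4.67/0.5140 = -9.0856
Critical value: t_{0.005,24} = ±2.797
p-value < 0.0001
Decision: reject H₀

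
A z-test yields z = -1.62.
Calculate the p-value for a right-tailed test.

Answer: p-value ≈ 0.9474

Derivation:
For z = -1.62:
p = P(Z > -1.62) = 1 - Φ(-1.62) = 0.9474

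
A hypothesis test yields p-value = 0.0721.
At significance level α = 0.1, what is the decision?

Compare p-value to α:
0.0721 < 0.1
Decision: reject H₀

Answer: reject H₀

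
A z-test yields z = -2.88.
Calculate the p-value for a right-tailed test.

Answer: p-value ≈ 0.9980

Derivation:
For z = -2.88:
p = P(Z > -2.88) = 1 - Φ(-2.88) = 0.9980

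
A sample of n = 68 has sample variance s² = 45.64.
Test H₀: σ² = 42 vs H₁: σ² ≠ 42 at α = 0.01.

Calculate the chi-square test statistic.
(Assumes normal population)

df = n - 1 = 67
χ² = (n-1)s²/σ₀² = 67×45.64/42 = 72.8067
Critical values: χ²_{0.995,67} = 40.935, χ²_{0.005,67} = 100.554
Rejection region: χ² < 40.935 or χ² > 100.554
Decision: fail to reject H₀

Answer: χ² = 72.8067, fail to reject H₀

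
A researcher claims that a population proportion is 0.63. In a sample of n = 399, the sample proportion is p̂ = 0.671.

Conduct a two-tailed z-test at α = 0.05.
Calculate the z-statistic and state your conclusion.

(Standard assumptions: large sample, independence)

Answer: z = 1.6963, fail to reject H₀

Derivation:
H₀: p = 0.63, H₁: p ≠ 0.63
Standard error: SE = √(p₀(1-p₀)/n) = √(0.63×0.37/399) = 0.024170
z-statistic: z = (p̂ - p₀)/SE = (0.671 - 0.63)/0.024170 = 1.6963
Critical value: z_0.025 = ±1.960
p-value = 0.0898
Decision: fail to reject H₀ at α = 0.05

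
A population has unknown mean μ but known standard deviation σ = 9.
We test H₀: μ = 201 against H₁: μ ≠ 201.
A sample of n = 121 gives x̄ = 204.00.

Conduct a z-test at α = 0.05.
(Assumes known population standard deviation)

Answer: z = 3.6666, reject H₀

Derivation:
Standard error: SE = σ/√n = 9/√121 = 0.8182
z-statistic: z = (x̄ - μ₀)/SE = (204.00 - 201)/0.8182 = 3.6666
Critical value: ±1.960
p-value = 0.0002
Decision: reject H₀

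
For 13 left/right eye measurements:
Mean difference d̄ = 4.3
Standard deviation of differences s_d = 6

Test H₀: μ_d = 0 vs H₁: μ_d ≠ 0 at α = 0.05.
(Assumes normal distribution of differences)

Answer: t = 2.5840, reject H₀

Derivation:
df = n - 1 = 12
SE = s_d/√n = 6/√13 = 1.6641
t = d̄/SE = 4.3/1.6641 = 2.5840
Critical value: t_{0.025,12} = ±2.179
p-value ≈ 0.0239
Decision: reject H₀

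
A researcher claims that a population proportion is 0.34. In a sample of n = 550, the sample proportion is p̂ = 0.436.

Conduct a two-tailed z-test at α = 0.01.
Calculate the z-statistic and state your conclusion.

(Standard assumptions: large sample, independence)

Answer: z = 4.7527, reject H₀

Derivation:
H₀: p = 0.34, H₁: p ≠ 0.34
Standard error: SE = √(p₀(1-p₀)/n) = √(0.34×0.66/550) = 0.020199
z-statistic: z = (p̂ - p₀)/SE = (0.436 - 0.34)/0.020199 = 4.7527
Critical value: z_0.005 = ±2.576
p-value < 0.0001
Decision: reject H₀ at α = 0.01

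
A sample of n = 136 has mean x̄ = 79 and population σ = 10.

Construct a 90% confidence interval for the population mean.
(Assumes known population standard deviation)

Answer: (77.5894, 80.4106)

Derivation:
Confidence level: 90%, α = 0.1
z_0.05 = 1.645
SE = σ/√n = 10/√136 = 0.8575
Margin of error = 1.645 × 0.8575 = 1.4106
CI: x̄ ± margin = 79 ± 1.4106
CI: (77.5894, 80.4106)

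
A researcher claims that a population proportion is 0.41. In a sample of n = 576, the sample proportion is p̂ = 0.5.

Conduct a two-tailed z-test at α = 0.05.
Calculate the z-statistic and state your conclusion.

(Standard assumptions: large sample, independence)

Answer: z = 4.3917, reject H₀

Derivation:
H₀: p = 0.41, H₁: p ≠ 0.41
Standard error: SE = √(p₀(1-p₀)/n) = √(0.41×0.59/576) = 0.020493
z-statistic: z = (p̂ - p₀)/SE = (0.5 - 0.41)/0.020493 = 4.3917
Critical value: z_0.025 = ±1.960
p-value < 0.0001
Decision: reject H₀ at α = 0.05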